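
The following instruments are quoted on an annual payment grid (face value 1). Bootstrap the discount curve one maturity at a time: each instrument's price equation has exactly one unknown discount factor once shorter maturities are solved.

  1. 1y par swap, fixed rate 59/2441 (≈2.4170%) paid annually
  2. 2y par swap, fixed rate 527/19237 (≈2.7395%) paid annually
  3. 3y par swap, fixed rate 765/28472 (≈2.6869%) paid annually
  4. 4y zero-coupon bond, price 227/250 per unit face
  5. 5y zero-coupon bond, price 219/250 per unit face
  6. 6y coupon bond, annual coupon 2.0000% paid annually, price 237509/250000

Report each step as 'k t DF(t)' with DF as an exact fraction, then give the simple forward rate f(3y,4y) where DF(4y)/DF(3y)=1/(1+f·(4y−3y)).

step 1 [1y] swap r/1=59/2441: DF=(1 − 59/2441·(0))/(1+59/2441) = 2441/2500 ≈ 0.976400
step 2 [2y] swap r/1=527/19237: DF=(1 − 527/19237·(0.976400))/(1+527/19237) = 9473/10000 ≈ 0.947300
step 3 [3y] swap r/1=765/28472: DF=(1 − 765/28472·(0.976400+0.947300))/(1+765/28472) = 1847/2000 ≈ 0.923500
step 4 [4y] zero: DF = P = 227/250 ≈ 0.908000
step 5 [5y] zero: DF = P = 219/250 ≈ 0.876000
step 6 [6y] bond c/1=1/50: DF=(237509/250000 − 1/50·(0.976400+0.947300+0.923500+0.908000+0.876000))/(1+1/50) = 4203/5000 ≈ 0.840600

1 1 2441/2500
2 2 9473/10000
3 3 1847/2000
4 4 227/250
5 5 219/250
6 6 4203/5000
f(3y,4y) = ((1847/2000)/(227/250) − 1)/(1) = 31/1816 ≈ 1.7070%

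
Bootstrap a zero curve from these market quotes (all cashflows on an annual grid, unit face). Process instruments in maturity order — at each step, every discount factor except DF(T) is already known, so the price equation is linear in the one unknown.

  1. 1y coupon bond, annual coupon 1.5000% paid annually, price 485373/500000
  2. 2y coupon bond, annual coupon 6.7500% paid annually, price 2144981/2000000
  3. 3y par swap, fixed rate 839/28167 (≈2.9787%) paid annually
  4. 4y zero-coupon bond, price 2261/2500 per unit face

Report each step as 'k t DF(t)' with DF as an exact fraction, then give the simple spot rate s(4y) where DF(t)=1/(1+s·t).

1 1 2391/2500
2 2 4721/5000
3 3 9161/10000
4 4 2261/2500
s(4y) = (1/(2261/2500) − 1)/(4) = 239/9044 ≈ 2.6426%

step 1 [1y] bond c/1=3/200: DF=(485373/500000 − 3/200·(0))/(1+3/200) = 2391/2500 ≈ 0.956400
step 2 [2y] bond c/1=27/400: DF=(2144981/2000000 − 27/400·(0.956400))/(1+27/400) = 4721/5000 ≈ 0.944200
step 3 [3y] swap r/1=839/28167: DF=(1 − 839/28167·(0.956400+0.944200))/(1+839/28167) = 9161/10000 ≈ 0.916100
step 4 [4y] zero: DF = P = 2261/2500 ≈ 0.904400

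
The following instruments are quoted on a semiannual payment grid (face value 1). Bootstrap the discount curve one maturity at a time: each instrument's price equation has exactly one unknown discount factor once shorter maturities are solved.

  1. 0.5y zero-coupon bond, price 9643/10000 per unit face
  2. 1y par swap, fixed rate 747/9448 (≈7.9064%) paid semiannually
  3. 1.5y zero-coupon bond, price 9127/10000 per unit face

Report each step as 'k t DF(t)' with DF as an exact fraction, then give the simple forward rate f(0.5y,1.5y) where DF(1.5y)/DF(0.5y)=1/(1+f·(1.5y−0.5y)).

1 1/2 9643/10000
2 1 9253/10000
3 3/2 9127/10000
f(0.5y,1.5y) = ((9643/10000)/(9127/10000) − 1)/(1) = 516/9127 ≈ 5.6536%

step 1 [0.5y] zero: DF = P = 9643/10000 ≈ 0.964300
step 2 [1y] swap r/2=747/18896: DF=(1 − 747/18896·(0.964300))/(1+747/18896) = 9253/10000 ≈ 0.925300
step 3 [1.5y] zero: DF = P = 9127/10000 ≈ 0.912700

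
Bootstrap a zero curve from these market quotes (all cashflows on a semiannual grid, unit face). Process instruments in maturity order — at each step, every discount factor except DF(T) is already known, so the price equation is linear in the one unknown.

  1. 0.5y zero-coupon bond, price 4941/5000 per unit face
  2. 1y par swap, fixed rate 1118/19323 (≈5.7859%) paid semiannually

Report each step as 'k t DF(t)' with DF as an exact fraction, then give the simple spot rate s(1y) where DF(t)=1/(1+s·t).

step 1 [0.5y] zero: DF = P = 4941/5000 ≈ 0.988200
step 2 [1y] swap r/2=559/19323: DF=(1 − 559/19323·(0.988200))/(1+559/19323) = 9441/10000 ≈ 0.944100

1 1/2 4941/5000
2 1 9441/10000
s(1y) = (1/(9441/10000) − 1)/(1) = 559/9441 ≈ 5.9210%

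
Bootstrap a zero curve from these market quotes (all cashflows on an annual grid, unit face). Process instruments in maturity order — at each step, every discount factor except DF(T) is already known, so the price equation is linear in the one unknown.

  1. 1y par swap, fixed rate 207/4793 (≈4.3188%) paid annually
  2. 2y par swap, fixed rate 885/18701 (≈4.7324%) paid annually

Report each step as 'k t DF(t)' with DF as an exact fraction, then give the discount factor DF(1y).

step 1 [1y] swap r/1=207/4793: DF=(1 − 207/4793·(0))/(1+207/4793) = 4793/5000 ≈ 0.958600
step 2 [2y] swap r/1=885/18701: DF=(1 − 885/18701·(0.958600))/(1+885/18701) = 1823/2000 ≈ 0.911500

1 1 4793/5000
2 2 1823/2000
DF(1y) = 4793/5000 ≈ 0.958600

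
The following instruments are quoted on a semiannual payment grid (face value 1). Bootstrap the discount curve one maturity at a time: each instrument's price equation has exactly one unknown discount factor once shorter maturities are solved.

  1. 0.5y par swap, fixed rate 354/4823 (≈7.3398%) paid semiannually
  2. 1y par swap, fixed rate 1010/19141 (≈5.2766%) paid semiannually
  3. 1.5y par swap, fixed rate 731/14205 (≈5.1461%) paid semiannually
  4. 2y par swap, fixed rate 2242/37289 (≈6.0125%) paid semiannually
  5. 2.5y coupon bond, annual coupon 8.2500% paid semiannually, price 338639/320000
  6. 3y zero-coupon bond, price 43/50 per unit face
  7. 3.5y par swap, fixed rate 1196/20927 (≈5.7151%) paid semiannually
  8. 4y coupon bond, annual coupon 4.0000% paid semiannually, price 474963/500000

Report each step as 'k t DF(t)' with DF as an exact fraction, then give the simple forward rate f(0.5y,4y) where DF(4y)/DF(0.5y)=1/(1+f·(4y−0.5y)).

1 1/2 4823/5000
2 1 1899/2000
3 3/2 9269/10000
4 2 8879/10000
5 5/2 4343/5000
6 3 43/50
7 7/2 4103/5000
8 4 4041/5000
f(0.5y,4y) = ((4823/5000)/(4041/5000) − 1)/(7/2) = 1564/28287 ≈ 5.5290%

step 1 [0.5y] swap r/2=177/4823: DF=(1 − 177/4823·(0))/(1+177/4823) = 4823/5000 ≈ 0.964600
step 2 [1y] swap r/2=505/19141: DF=(1 − 505/19141·(0.964600))/(1+505/19141) = 1899/2000 ≈ 0.949500
step 3 [1.5y] swap r/2=731/28410: DF=(1 − 731/28410·(0.964600+0.949500))/(1+731/28410) = 9269/10000 ≈ 0.926900
step 4 [2y] swap r/2=1121/37289: DF=(1 − 1121/37289·(0.964600+0.949500+0.926900))/(1+1121/37289) = 8879/10000 ≈ 0.887900
step 5 [2.5y] bond c/2=33/800: DF=(338639/320000 − 33/800·(0.964600+0.949500+0.926900+0.887900))/(1+33/800) = 4343/5000 ≈ 0.868600
step 6 [3y] zero: DF = P = 43/50 ≈ 0.860000
step 7 [3.5y] swap r/2=598/20927: DF=(1 − 598/20927·(0.964600+0.949500+0.926900+0.887900+0.868600+0.860000))/(1+598/20927) = 4103/5000 ≈ 0.820600
step 8 [4y] bond c/2=1/50: DF=(474963/500000 − 1/50·(0.964600+0.949500+0.926900+0.887900+0.868600+0.860000+0.820600))/(1+1/50) = 4041/5000 ≈ 0.808200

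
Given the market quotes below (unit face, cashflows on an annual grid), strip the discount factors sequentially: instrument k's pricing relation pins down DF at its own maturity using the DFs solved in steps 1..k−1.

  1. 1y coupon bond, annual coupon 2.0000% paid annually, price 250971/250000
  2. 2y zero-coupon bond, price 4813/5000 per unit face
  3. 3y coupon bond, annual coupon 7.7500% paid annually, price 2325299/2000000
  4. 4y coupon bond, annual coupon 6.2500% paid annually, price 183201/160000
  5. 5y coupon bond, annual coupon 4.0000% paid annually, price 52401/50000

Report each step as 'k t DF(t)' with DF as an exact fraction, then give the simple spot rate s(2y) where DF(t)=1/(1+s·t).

1 1 4921/5000
2 2 4813/5000
3 3 939/1000
4 4 9079/10000
5 5 4309/5000
s(2y) = (1/(4813/5000) − 1)/(2) = 187/9626 ≈ 1.9427%

step 1 [1y] bond c/1=1/50: DF=(250971/250000 − 1/50·(0))/(1+1/50) = 4921/5000 ≈ 0.984200
step 2 [2y] zero: DF = P = 4813/5000 ≈ 0.962600
step 3 [3y] bond c/1=31/400: DF=(2325299/2000000 − 31/400·(0.984200+0.962600))/(1+31/400) = 939/1000 ≈ 0.939000
step 4 [4y] bond c/1=1/16: DF=(183201/160000 − 1/16·(0.984200+0.962600+0.939000))/(1+1/16) = 9079/10000 ≈ 0.907900
step 5 [5y] bond c/1=1/25: DF=(52401/50000 − 1/25·(0.984200+0.962600+0.939000+0.907900))/(1+1/25) = 4309/5000 ≈ 0.861800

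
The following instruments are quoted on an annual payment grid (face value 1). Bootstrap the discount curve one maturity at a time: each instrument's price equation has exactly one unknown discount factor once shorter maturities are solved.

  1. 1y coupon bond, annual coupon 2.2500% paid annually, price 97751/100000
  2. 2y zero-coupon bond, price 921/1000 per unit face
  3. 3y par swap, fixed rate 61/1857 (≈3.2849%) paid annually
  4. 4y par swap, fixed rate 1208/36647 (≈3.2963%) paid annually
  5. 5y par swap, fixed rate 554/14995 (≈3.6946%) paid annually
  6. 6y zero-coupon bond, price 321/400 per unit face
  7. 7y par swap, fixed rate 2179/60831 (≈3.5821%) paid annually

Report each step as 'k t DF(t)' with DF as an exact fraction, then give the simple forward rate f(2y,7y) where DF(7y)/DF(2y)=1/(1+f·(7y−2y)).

step 1 [1y] bond c/1=9/400: DF=(97751/100000 − 9/400·(0))/(1+9/400) = 239/250 ≈ 0.956000
step 2 [2y] zero: DF = P = 921/1000 ≈ 0.921000
step 3 [3y] swap r/1=61/1857: DF=(1 − 61/1857·(0.956000+0.921000))/(1+61/1857) = 1817/2000 ≈ 0.908500
step 4 [4y] swap r/1=1208/36647: DF=(1 − 1208/36647·(0.956000+0.921000+0.908500))/(1+1208/36647) = 1099/1250 ≈ 0.879200
step 5 [5y] swap r/1=554/14995: DF=(1 − 554/14995·(0.956000+0.921000+0.908500+0.879200))/(1+554/14995) = 4169/5000 ≈ 0.833800
step 6 [6y] zero: DF = P = 321/400 ≈ 0.802500
step 7 [7y] swap r/1=2179/60831: DF=(1 − 2179/60831·(0.956000+0.921000+0.908500+0.879200+0.833800+0.802500))/(1+2179/60831) = 7821/10000 ≈ 0.782100

1 1 239/250
2 2 921/1000
3 3 1817/2000
4 4 1099/1250
5 5 4169/5000
6 6 321/400
7 7 7821/10000
f(2y,7y) = ((921/1000)/(7821/10000) − 1)/(5) = 463/13035 ≈ 3.5520%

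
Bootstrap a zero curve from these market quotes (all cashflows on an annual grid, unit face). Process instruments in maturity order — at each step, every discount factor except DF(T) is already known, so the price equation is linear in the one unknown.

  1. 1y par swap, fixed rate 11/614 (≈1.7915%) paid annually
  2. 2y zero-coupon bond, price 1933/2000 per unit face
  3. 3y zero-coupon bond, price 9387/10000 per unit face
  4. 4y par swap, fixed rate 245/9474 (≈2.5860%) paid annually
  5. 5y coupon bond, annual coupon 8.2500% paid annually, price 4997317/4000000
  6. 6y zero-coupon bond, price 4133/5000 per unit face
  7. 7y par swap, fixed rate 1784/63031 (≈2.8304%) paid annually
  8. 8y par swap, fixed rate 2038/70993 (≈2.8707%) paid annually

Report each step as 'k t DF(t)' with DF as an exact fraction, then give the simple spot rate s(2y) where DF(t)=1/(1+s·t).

1 1 614/625
2 2 1933/2000
3 3 9387/10000
4 4 451/500
5 5 8653/10000
6 6 4133/5000
7 7 1027/1250
8 8 3981/5000
s(2y) = (1/(1933/2000) − 1)/(2) = 67/3866 ≈ 1.7331%

step 1 [1y] swap r/1=11/614: DF=(1 − 11/614·(0))/(1+11/614) = 614/625 ≈ 0.982400
step 2 [2y] zero: DF = P = 1933/2000 ≈ 0.966500
step 3 [3y] zero: DF = P = 9387/10000 ≈ 0.938700
step 4 [4y] swap r/1=245/9474: DF=(1 − 245/9474·(0.982400+0.966500+0.938700))/(1+245/9474) = 451/500 ≈ 0.902000
step 5 [5y] bond c/1=33/400: DF=(4997317/4000000 − 33/400·(0.982400+0.966500+0.938700+0.902000))/(1+33/400) = 8653/10000 ≈ 0.865300
step 6 [6y] zero: DF = P = 4133/5000 ≈ 0.826600
step 7 [7y] swap r/1=1784/63031: DF=(1 − 1784/63031·(0.982400+0.966500+0.938700+0.902000+0.865300+0.826600))/(1+1784/63031) = 1027/1250 ≈ 0.821600
step 8 [8y] swap r/1=2038/70993: DF=(1 − 2038/70993·(0.982400+0.966500+0.938700+0.902000+0.865300+0.826600+0.821600))/(1+2038/70993) = 3981/5000 ≈ 0.796200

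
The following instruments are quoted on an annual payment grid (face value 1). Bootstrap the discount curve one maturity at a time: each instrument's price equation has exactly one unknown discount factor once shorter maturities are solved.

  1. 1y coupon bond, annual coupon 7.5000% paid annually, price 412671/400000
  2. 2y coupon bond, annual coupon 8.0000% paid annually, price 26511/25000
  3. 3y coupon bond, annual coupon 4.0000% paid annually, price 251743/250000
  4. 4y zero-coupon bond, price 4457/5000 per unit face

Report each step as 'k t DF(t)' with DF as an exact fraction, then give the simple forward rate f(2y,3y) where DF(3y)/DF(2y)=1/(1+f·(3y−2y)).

step 1 [1y] bond c/1=3/40: DF=(412671/400000 − 3/40·(0))/(1+3/40) = 9597/10000 ≈ 0.959700
step 2 [2y] bond c/1=2/25: DF=(26511/25000 − 2/25·(0.959700))/(1+2/25) = 2277/2500 ≈ 0.910800
step 3 [3y] bond c/1=1/25: DF=(251743/250000 − 1/25·(0.959700+0.910800))/(1+1/25) = 8963/10000 ≈ 0.896300
step 4 [4y] zero: DF = P = 4457/5000 ≈ 0.891400

1 1 9597/10000
2 2 2277/2500
3 3 8963/10000
4 4 4457/5000
f(2y,3y) = ((2277/2500)/(8963/10000) − 1)/(1) = 145/8963 ≈ 1.6178%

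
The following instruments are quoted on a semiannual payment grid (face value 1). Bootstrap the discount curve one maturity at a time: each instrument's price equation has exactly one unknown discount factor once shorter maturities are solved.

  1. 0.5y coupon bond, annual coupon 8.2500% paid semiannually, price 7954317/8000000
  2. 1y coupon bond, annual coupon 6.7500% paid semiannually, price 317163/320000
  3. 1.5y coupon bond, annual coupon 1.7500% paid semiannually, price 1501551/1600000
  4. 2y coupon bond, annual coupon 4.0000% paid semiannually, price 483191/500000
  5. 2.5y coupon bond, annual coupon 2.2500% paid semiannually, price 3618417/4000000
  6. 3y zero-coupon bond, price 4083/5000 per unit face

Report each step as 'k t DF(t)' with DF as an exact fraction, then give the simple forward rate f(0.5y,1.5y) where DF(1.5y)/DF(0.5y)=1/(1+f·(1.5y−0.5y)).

step 1 [0.5y] bond c/2=33/800: DF=(7954317/8000000 − 33/800·(0))/(1+33/800) = 9549/10000 ≈ 0.954900
step 2 [1y] bond c/2=27/800: DF=(317163/320000 − 27/800·(0.954900))/(1+27/800) = 2319/2500 ≈ 0.927600
step 3 [1.5y] bond c/2=7/800: DF=(1501551/1600000 − 7/800·(0.954900+0.927600))/(1+7/800) = 457/500 ≈ 0.914000
step 4 [2y] bond c/2=1/50: DF=(483191/500000 − 1/50·(0.954900+0.927600+0.914000))/(1+1/50) = 4463/5000 ≈ 0.892600
step 5 [2.5y] bond c/2=9/800: DF=(3618417/4000000 − 9/800·(0.954900+0.927600+0.914000+0.892600))/(1+9/800) = 1707/2000 ≈ 0.853500
step 6 [3y] zero: DF = P = 4083/5000 ≈ 0.816600

1 1/2 9549/10000
2 1 2319/2500
3 3/2 457/500
4 2 4463/5000
5 5/2 1707/2000
6 3 4083/5000
f(0.5y,1.5y) = ((9549/10000)/(457/500) − 1)/(1) = 409/9140 ≈ 4.4748%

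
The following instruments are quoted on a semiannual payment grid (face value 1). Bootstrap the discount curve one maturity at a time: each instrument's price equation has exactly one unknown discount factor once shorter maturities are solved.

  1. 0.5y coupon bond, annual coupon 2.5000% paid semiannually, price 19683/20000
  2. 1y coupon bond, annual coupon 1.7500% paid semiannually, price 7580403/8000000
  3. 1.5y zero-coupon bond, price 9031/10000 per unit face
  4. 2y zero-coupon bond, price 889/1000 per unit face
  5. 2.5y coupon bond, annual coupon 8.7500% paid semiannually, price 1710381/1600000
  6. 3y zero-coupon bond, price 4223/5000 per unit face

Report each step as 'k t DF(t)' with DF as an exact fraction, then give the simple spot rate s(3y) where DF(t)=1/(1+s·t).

step 1 [0.5y] bond c/2=1/80: DF=(19683/20000 − 1/80·(0))/(1+1/80) = 243/250 ≈ 0.972000
step 2 [1y] bond c/2=7/800: DF=(7580403/8000000 − 7/800·(0.972000))/(1+7/800) = 9309/10000 ≈ 0.930900
step 3 [1.5y] zero: DF = P = 9031/10000 ≈ 0.903100
step 4 [2y] zero: DF = P = 889/1000 ≈ 0.889000
step 5 [2.5y] bond c/2=7/160: DF=(1710381/1600000 − 7/160·(0.972000+0.930900+0.903100+0.889000))/(1+7/160) = 8693/10000 ≈ 0.869300
step 6 [3y] zero: DF = P = 4223/5000 ≈ 0.844600

1 1/2 243/250
2 1 9309/10000
3 3/2 9031/10000
4 2 889/1000
5 5/2 8693/10000
6 3 4223/5000
s(3y) = (1/(4223/5000) − 1)/(3) = 259/4223 ≈ 6.1331%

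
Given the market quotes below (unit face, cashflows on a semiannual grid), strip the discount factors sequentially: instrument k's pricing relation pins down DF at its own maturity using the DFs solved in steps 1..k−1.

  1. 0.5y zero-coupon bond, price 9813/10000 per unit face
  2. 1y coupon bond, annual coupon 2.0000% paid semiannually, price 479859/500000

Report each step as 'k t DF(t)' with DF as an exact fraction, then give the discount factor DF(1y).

step 1 [0.5y] zero: DF = P = 9813/10000 ≈ 0.981300
step 2 [1y] bond c/2=1/100: DF=(479859/500000 − 1/100·(0.981300))/(1+1/100) = 1881/2000 ≈ 0.940500

1 1/2 9813/10000
2 1 1881/2000
DF(1y) = 1881/2000 ≈ 0.940500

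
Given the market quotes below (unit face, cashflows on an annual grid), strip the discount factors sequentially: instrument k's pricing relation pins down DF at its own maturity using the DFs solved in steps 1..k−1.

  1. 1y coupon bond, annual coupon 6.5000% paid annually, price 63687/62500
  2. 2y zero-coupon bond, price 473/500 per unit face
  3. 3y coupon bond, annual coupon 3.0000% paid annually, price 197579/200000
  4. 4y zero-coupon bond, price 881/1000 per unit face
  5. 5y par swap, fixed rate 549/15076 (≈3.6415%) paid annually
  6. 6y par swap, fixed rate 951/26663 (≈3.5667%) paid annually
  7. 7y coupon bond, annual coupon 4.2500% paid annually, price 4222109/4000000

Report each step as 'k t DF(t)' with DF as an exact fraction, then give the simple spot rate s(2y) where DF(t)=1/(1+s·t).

1 1 598/625
2 2 473/500
3 3 9037/10000
4 4 881/1000
5 5 8353/10000
6 6 4049/5000
7 7 7951/10000
s(2y) = (1/(473/500) − 1)/(2) = 27/946 ≈ 2.8541%

step 1 [1y] bond c/1=13/200: DF=(63687/62500 − 13/200·(0))/(1+13/200) = 598/625 ≈ 0.956800
step 2 [2y] zero: DF = P = 473/500 ≈ 0.946000
step 3 [3y] bond c/1=3/100: DF=(197579/200000 − 3/100·(0.956800+0.946000))/(1+3/100) = 9037/10000 ≈ 0.903700
step 4 [4y] zero: DF = P = 881/1000 ≈ 0.881000
step 5 [5y] swap r/1=549/15076: DF=(1 − 549/15076·(0.956800+0.946000+0.903700+0.881000))/(1+549/15076) = 8353/10000 ≈ 0.835300
step 6 [6y] swap r/1=951/26663: DF=(1 − 951/26663·(0.956800+0.946000+0.903700+0.881000+0.835300))/(1+951/26663) = 4049/5000 ≈ 0.809800
step 7 [7y] bond c/1=17/400: DF=(4222109/4000000 − 17/400·(0.956800+0.946000+0.903700+0.881000+0.835300+0.809800))/(1+17/400) = 7951/10000 ≈ 0.795100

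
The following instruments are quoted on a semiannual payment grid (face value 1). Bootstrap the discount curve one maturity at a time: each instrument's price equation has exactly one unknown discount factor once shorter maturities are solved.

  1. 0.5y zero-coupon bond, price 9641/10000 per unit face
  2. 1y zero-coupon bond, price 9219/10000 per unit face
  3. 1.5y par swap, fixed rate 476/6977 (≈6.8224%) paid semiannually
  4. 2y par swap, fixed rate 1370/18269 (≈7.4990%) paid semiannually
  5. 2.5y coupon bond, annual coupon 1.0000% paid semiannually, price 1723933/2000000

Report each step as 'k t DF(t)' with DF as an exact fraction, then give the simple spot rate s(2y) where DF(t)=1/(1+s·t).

step 1 [0.5y] zero: DF = P = 9641/10000 ≈ 0.964100
step 2 [1y] zero: DF = P = 9219/10000 ≈ 0.921900
step 3 [1.5y] swap r/2=238/6977: DF=(1 − 238/6977·(0.964100+0.921900))/(1+238/6977) = 1131/1250 ≈ 0.904800
step 4 [2y] swap r/2=685/18269: DF=(1 − 685/18269·(0.964100+0.921900+0.904800))/(1+685/18269) = 863/1000 ≈ 0.863000
step 5 [2.5y] bond c/2=1/200: DF=(1723933/2000000 − 1/200·(0.964100+0.921900+0.904800+0.863000))/(1+1/200) = 1679/2000 ≈ 0.839500

1 1/2 9641/10000
2 1 9219/10000
3 3/2 1131/1250
4 2 863/1000
5 5/2 1679/2000
s(2y) = (1/(863/1000) − 1)/(2) = 137/1726 ≈ 7.9374%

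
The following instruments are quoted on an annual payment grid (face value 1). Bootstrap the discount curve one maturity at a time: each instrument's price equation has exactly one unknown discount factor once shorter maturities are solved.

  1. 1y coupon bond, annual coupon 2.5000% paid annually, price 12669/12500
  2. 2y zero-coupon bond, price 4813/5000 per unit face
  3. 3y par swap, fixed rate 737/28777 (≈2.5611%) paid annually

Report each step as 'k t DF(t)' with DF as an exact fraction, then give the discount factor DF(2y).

1 1 618/625
2 2 4813/5000
3 3 9263/10000
DF(2y) = 4813/5000 ≈ 0.962600

step 1 [1y] bond c/1=1/40: DF=(12669/12500 − 1/40·(0))/(1+1/40) = 618/625 ≈ 0.988800
step 2 [2y] zero: DF = P = 4813/5000 ≈ 0.962600
step 3 [3y] swap r/1=737/28777: DF=(1 − 737/28777·(0.988800+0.962600))/(1+737/28777) = 9263/10000 ≈ 0.926300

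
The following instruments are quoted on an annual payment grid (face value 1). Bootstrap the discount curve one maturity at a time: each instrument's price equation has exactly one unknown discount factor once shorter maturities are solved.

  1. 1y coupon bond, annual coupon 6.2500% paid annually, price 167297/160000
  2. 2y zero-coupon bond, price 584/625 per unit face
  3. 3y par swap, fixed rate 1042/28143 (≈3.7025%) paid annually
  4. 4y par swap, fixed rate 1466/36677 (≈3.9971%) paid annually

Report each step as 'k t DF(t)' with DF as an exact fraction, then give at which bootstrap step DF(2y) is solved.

step 1 [1y] bond c/1=1/16: DF=(167297/160000 − 1/16·(0))/(1+1/16) = 9841/10000 ≈ 0.984100
step 2 [2y] zero: DF = P = 584/625 ≈ 0.934400
step 3 [3y] swap r/1=1042/28143: DF=(1 − 1042/28143·(0.984100+0.934400))/(1+1042/28143) = 4479/5000 ≈ 0.895800
step 4 [4y] swap r/1=1466/36677: DF=(1 − 1466/36677·(0.984100+0.934400+0.895800))/(1+1466/36677) = 4267/5000 ≈ 0.853400

1 1 9841/10000
2 2 584/625
3 3 4479/5000
4 4 4267/5000
DF(2y) is solved at step 2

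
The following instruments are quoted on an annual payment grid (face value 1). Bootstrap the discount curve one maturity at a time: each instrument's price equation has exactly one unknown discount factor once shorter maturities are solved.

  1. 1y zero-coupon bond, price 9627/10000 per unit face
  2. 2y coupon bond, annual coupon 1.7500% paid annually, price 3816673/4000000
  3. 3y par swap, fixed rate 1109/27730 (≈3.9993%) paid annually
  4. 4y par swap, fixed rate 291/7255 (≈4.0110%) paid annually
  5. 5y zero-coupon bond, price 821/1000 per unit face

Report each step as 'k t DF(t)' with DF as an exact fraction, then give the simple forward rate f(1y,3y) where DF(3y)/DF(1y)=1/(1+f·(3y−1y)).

step 1 [1y] zero: DF = P = 9627/10000 ≈ 0.962700
step 2 [2y] bond c/1=7/400: DF=(3816673/4000000 − 7/400·(0.962700))/(1+7/400) = 2303/2500 ≈ 0.921200
step 3 [3y] swap r/1=1109/27730: DF=(1 − 1109/27730·(0.962700+0.921200))/(1+1109/27730) = 8891/10000 ≈ 0.889100
step 4 [4y] swap r/1=291/7255: DF=(1 − 291/7255·(0.962700+0.921200+0.889100))/(1+291/7255) = 1709/2000 ≈ 0.854500
step 5 [5y] zero: DF = P = 821/1000 ≈ 0.821000

1 1 9627/10000
2 2 2303/2500
3 3 8891/10000
4 4 1709/2000
5 5 821/1000
f(1y,3y) = ((9627/10000)/(8891/10000) − 1)/(2) = 368/8891 ≈ 4.1390%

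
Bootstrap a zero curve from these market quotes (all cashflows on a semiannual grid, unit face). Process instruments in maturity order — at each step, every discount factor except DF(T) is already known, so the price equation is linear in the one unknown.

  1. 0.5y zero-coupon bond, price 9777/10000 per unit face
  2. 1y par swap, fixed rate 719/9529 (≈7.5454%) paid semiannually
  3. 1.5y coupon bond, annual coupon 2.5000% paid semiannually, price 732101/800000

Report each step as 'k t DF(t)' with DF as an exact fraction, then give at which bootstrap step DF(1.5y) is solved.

1 1/2 9777/10000
2 1 9281/10000
3 3/2 8803/10000
DF(1.5y) is solved at step 3

step 1 [0.5y] zero: DF = P = 9777/10000 ≈ 0.977700
step 2 [1y] swap r/2=719/19058: DF=(1 − 719/19058·(0.977700))/(1+719/19058) = 9281/10000 ≈ 0.928100
step 3 [1.5y] bond c/2=1/80: DF=(732101/800000 − 1/80·(0.977700+0.928100))/(1+1/80) = 8803/10000 ≈ 0.880300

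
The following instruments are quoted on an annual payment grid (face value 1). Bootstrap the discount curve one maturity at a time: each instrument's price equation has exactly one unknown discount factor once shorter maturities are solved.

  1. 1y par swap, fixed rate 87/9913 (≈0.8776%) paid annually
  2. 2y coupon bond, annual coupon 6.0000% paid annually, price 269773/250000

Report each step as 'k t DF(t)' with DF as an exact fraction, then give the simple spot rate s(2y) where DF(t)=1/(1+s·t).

1 1 9913/10000
2 2 9619/10000
s(2y) = (1/(9619/10000) − 1)/(2) = 381/19238 ≈ 1.9805%

step 1 [1y] swap r/1=87/9913: DF=(1 − 87/9913·(0))/(1+87/9913) = 9913/10000 ≈ 0.991300
step 2 [2y] bond c/1=3/50: DF=(269773/250000 − 3/50·(0.991300))/(1+3/50) = 9619/10000 ≈ 0.961900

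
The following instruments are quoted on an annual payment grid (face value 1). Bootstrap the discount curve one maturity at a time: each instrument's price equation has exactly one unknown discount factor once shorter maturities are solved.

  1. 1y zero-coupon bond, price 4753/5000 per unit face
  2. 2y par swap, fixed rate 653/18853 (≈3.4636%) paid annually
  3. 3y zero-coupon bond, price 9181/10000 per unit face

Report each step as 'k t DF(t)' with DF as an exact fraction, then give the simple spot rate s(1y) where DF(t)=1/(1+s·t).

1 1 4753/5000
2 2 9347/10000
3 3 9181/10000
s(1y) = (1/(4753/5000) − 1)/(1) = 247/4753 ≈ 5.1967%

step 1 [1y] zero: DF = P = 4753/5000 ≈ 0.950600
step 2 [2y] swap r/1=653/18853: DF=(1 − 653/18853·(0.950600))/(1+653/18853) = 9347/10000 ≈ 0.934700
step 3 [3y] zero: DF = P = 9181/10000 ≈ 0.918100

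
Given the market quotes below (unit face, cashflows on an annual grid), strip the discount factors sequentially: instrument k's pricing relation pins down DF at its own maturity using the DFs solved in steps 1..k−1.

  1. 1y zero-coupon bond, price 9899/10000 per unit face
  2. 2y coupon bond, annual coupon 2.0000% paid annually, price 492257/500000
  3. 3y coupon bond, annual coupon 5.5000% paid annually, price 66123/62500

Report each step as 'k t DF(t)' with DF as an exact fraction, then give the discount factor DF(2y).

1 1 9899/10000
2 2 4729/5000
3 3 9019/10000
DF(2y) = 4729/5000 ≈ 0.945800

step 1 [1y] zero: DF = P = 9899/10000 ≈ 0.989900
step 2 [2y] bond c/1=1/50: DF=(492257/500000 − 1/50·(0.989900))/(1+1/50) = 4729/5000 ≈ 0.945800
step 3 [3y] bond c/1=11/200: DF=(66123/62500 − 11/200·(0.989900+0.945800))/(1+11/200) = 9019/10000 ≈ 0.901900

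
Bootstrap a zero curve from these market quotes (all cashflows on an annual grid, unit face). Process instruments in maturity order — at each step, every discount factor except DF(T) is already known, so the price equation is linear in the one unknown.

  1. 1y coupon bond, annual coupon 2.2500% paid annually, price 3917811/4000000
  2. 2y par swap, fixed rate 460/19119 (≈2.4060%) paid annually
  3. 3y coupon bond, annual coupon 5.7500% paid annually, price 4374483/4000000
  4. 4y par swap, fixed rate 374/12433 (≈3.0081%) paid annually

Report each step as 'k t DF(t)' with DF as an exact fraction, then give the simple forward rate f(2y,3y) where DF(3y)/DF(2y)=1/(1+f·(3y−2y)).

step 1 [1y] bond c/1=9/400: DF=(3917811/4000000 − 9/400·(0))/(1+9/400) = 9579/10000 ≈ 0.957900
step 2 [2y] swap r/1=460/19119: DF=(1 − 460/19119·(0.957900))/(1+460/19119) = 477/500 ≈ 0.954000
step 3 [3y] bond c/1=23/400: DF=(4374483/4000000 − 23/400·(0.957900+0.954000))/(1+23/400) = 4651/5000 ≈ 0.930200
step 4 [4y] swap r/1=374/12433: DF=(1 − 374/12433·(0.957900+0.954000+0.930200))/(1+374/12433) = 4439/5000 ≈ 0.887800

1 1 9579/10000
2 2 477/500
3 3 4651/5000
4 4 4439/5000
f(2y,3y) = ((477/500)/(4651/5000) − 1)/(1) = 119/4651 ≈ 2.5586%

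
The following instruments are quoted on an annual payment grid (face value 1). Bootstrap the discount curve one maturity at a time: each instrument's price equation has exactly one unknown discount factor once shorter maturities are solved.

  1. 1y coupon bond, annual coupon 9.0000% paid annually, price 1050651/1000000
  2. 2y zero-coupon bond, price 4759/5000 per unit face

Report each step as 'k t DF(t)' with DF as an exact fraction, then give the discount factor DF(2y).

step 1 [1y] bond c/1=9/100: DF=(1050651/1000000 − 9/100·(0))/(1+9/100) = 9639/10000 ≈ 0.963900
step 2 [2y] zero: DF = P = 4759/5000 ≈ 0.951800

1 1 9639/10000
2 2 4759/5000
DF(2y) = 4759/5000 ≈ 0.951800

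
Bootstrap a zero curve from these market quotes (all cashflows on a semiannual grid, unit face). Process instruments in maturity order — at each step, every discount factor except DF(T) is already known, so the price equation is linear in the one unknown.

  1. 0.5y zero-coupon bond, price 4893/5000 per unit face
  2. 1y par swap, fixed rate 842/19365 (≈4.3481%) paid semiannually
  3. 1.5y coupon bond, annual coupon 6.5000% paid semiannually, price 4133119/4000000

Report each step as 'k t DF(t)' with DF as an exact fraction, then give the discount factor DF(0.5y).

1 1/2 4893/5000
2 1 9579/10000
3 3/2 4699/5000
DF(0.5y) = 4893/5000 ≈ 0.978600

step 1 [0.5y] zero: DF = P = 4893/5000 ≈ 0.978600
step 2 [1y] swap r/2=421/19365: DF=(1 − 421/19365·(0.978600))/(1+421/19365) = 9579/10000 ≈ 0.957900
step 3 [1.5y] bond c/2=13/400: DF=(4133119/4000000 − 13/400·(0.978600+0.957900))/(1+13/400) = 4699/5000 ≈ 0.939800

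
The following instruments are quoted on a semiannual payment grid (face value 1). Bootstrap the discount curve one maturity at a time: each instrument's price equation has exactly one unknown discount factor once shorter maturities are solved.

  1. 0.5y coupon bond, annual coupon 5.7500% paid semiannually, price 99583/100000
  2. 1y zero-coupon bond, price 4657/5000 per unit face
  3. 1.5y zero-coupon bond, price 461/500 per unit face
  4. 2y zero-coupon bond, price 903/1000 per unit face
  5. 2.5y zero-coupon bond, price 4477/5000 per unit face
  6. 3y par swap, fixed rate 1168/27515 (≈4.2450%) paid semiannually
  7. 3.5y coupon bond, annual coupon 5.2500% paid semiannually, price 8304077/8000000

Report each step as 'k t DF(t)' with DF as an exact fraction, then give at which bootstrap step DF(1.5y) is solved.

step 1 [0.5y] bond c/2=23/800: DF=(99583/100000 − 23/800·(0))/(1+23/800) = 121/125 ≈ 0.968000
step 2 [1y] zero: DF = P = 4657/5000 ≈ 0.931400
step 3 [1.5y] zero: DF = P = 461/500 ≈ 0.922000
step 4 [2y] zero: DF = P = 903/1000 ≈ 0.903000
step 5 [2.5y] zero: DF = P = 4477/5000 ≈ 0.895400
step 6 [3y] swap r/2=584/27515: DF=(1 − 584/27515·(0.968000+0.931400+0.922000+0.903000+0.895400))/(1+584/27515) = 552/625 ≈ 0.883200
step 7 [3.5y] bond c/2=21/800: DF=(8304077/8000000 − 21/800·(0.968000+0.931400+0.922000+0.903000+0.895400+0.883200))/(1+21/800) = 8707/10000 ≈ 0.870700

1 1/2 121/125
2 1 4657/5000
3 3/2 461/500
4 2 903/1000
5 5/2 4477/5000
6 3 552/625
7 7/2 8707/10000
DF(1.5y) is solved at step 3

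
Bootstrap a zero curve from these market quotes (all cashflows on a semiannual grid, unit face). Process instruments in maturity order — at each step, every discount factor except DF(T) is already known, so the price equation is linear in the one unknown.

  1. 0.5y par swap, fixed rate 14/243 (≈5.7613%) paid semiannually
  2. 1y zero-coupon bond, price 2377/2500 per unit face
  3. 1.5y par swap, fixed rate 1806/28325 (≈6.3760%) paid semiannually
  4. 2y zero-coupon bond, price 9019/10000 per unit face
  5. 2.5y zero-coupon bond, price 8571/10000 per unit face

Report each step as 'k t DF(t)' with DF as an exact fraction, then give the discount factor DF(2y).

1 1/2 243/250
2 1 2377/2500
3 3/2 9097/10000
4 2 9019/10000
5 5/2 8571/10000
DF(2y) = 9019/10000 ≈ 0.901900

step 1 [0.5y] swap r/2=7/243: DF=(1 − 7/243·(0))/(1+7/243) = 243/250 ≈ 0.972000
step 2 [1y] zero: DF = P = 2377/2500 ≈ 0.950800
step 3 [1.5y] swap r/2=903/28325: DF=(1 − 903/28325·(0.972000+0.950800))/(1+903/28325) = 9097/10000 ≈ 0.909700
step 4 [2y] zero: DF = P = 9019/10000 ≈ 0.901900
step 5 [2.5y] zero: DF = P = 8571/10000 ≈ 0.857100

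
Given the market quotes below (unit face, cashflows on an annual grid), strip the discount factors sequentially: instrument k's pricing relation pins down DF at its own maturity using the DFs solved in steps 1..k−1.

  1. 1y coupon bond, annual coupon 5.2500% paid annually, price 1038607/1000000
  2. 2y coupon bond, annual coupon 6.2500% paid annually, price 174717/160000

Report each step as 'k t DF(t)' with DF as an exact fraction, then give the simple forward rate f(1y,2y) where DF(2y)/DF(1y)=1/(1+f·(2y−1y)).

step 1 [1y] bond c/1=21/400: DF=(1038607/1000000 − 21/400·(0))/(1+21/400) = 2467/2500 ≈ 0.986800
step 2 [2y] bond c/1=1/16: DF=(174717/160000 − 1/16·(0.986800))/(1+1/16) = 9697/10000 ≈ 0.969700

1 1 2467/2500
2 2 9697/10000
f(1y,2y) = ((2467/2500)/(9697/10000) − 1)/(1) = 171/9697 ≈ 1.7634%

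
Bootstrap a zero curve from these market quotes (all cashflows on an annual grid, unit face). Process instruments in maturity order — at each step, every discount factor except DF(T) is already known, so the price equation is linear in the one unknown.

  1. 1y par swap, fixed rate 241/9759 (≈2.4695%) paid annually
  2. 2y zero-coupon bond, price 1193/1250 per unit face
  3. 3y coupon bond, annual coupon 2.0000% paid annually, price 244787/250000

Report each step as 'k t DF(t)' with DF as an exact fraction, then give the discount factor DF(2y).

step 1 [1y] swap r/1=241/9759: DF=(1 − 241/9759·(0))/(1+241/9759) = 9759/10000 ≈ 0.975900
step 2 [2y] zero: DF = P = 1193/1250 ≈ 0.954400
step 3 [3y] bond c/1=1/50: DF=(244787/250000 − 1/50·(0.975900+0.954400))/(1+1/50) = 9221/10000 ≈ 0.922100

1 1 9759/10000
2 2 1193/1250
3 3 9221/10000
DF(2y) = 1193/1250 ≈ 0.954400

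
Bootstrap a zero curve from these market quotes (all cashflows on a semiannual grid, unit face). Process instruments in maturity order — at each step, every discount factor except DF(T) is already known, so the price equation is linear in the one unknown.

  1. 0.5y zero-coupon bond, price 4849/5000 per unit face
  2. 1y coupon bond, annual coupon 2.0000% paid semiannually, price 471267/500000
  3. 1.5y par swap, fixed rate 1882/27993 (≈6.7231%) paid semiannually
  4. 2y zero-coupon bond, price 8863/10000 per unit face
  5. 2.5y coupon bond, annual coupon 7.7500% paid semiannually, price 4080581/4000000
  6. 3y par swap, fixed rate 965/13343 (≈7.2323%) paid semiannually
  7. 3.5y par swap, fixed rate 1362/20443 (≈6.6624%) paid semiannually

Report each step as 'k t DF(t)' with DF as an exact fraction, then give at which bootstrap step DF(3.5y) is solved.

step 1 [0.5y] zero: DF = P = 4849/5000 ≈ 0.969800
step 2 [1y] bond c/2=1/100: DF=(471267/500000 − 1/100·(0.969800))/(1+1/100) = 2309/2500 ≈ 0.923600
step 3 [1.5y] swap r/2=941/27993: DF=(1 − 941/27993·(0.969800+0.923600))/(1+941/27993) = 9059/10000 ≈ 0.905900
step 4 [2y] zero: DF = P = 8863/10000 ≈ 0.886300
step 5 [2.5y] bond c/2=31/800: DF=(4080581/4000000 − 31/800·(0.969800+0.923600+0.905900+0.886300))/(1+31/800) = 4223/5000 ≈ 0.844600
step 6 [3y] swap r/2=965/26686: DF=(1 − 965/26686·(0.969800+0.923600+0.905900+0.886300+0.844600))/(1+965/26686) = 807/1000 ≈ 0.807000
step 7 [3.5y] swap r/2=681/20443: DF=(1 − 681/20443·(0.969800+0.923600+0.905900+0.886300+0.844600+0.807000))/(1+681/20443) = 7957/10000 ≈ 0.795700

1 1/2 4849/5000
2 1 2309/2500
3 3/2 9059/10000
4 2 8863/10000
5 5/2 4223/5000
6 3 807/1000
7 7/2 7957/10000
DF(3.5y) is solved at step 7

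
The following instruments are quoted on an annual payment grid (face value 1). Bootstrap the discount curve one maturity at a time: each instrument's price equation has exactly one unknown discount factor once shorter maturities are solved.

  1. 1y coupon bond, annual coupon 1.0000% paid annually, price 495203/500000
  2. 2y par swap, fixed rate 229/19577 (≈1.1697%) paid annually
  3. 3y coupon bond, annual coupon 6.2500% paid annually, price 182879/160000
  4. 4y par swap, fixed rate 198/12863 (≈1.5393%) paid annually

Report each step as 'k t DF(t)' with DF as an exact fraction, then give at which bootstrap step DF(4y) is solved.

step 1 [1y] bond c/1=1/100: DF=(495203/500000 − 1/100·(0))/(1+1/100) = 4903/5000 ≈ 0.980600
step 2 [2y] swap r/1=229/19577: DF=(1 − 229/19577·(0.980600))/(1+229/19577) = 9771/10000 ≈ 0.977100
step 3 [3y] bond c/1=1/16: DF=(182879/160000 − 1/16·(0.980600+0.977100))/(1+1/16) = 4803/5000 ≈ 0.960600
step 4 [4y] swap r/1=198/12863: DF=(1 − 198/12863·(0.980600+0.977100+0.960600))/(1+198/12863) = 4703/5000 ≈ 0.940600

1 1 4903/5000
2 2 9771/10000
3 3 4803/5000
4 4 4703/5000
DF(4y) is solved at step 4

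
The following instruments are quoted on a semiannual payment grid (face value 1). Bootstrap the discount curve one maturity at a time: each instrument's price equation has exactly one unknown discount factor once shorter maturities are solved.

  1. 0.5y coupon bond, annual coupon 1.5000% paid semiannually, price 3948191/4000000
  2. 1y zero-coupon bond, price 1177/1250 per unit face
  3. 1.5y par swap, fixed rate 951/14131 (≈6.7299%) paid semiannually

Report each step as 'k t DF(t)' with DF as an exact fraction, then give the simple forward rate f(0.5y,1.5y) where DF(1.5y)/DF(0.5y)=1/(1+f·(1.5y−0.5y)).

step 1 [0.5y] bond c/2=3/400: DF=(3948191/4000000 − 3/400·(0))/(1+3/400) = 9797/10000 ≈ 0.979700
step 2 [1y] zero: DF = P = 1177/1250 ≈ 0.941600
step 3 [1.5y] swap r/2=951/28262: DF=(1 − 951/28262·(0.979700+0.941600))/(1+951/28262) = 9049/10000 ≈ 0.904900

1 1/2 9797/10000
2 1 1177/1250
3 3/2 9049/10000
f(0.5y,1.5y) = ((9797/10000)/(9049/10000) − 1)/(1) = 748/9049 ≈ 8.2661%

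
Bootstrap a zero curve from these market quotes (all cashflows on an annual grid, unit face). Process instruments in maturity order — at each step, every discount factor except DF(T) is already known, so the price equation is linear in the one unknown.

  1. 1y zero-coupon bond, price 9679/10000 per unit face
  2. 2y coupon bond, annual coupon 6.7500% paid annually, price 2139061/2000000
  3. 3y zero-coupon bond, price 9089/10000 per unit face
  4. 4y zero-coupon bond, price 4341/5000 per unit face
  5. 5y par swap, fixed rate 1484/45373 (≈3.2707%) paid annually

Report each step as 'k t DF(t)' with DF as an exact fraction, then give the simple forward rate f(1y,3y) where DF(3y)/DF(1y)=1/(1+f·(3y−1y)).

1 1 9679/10000
2 2 9407/10000
3 3 9089/10000
4 4 4341/5000
5 5 2129/2500
f(1y,3y) = ((9679/10000)/(9089/10000) − 1)/(2) = 295/9089 ≈ 3.2457%

step 1 [1y] zero: DF = P = 9679/10000 ≈ 0.967900
step 2 [2y] bond c/1=27/400: DF=(2139061/2000000 − 27/400·(0.967900))/(1+27/400) = 9407/10000 ≈ 0.940700
step 3 [3y] zero: DF = P = 9089/10000 ≈ 0.908900
step 4 [4y] zero: DF = P = 4341/5000 ≈ 0.868200
step 5 [5y] swap r/1=1484/45373: DF=(1 − 1484/45373·(0.967900+0.940700+0.908900+0.868200))/(1+1484/45373) = 2129/2500 ≈ 0.851600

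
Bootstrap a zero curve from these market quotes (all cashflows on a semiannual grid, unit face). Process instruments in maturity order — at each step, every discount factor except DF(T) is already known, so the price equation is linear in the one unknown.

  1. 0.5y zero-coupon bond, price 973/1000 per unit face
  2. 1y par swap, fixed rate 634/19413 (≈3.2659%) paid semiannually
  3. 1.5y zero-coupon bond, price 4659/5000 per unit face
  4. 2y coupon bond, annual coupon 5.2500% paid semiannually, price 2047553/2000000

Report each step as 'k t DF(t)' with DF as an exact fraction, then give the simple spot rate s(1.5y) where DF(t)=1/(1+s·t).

1 1/2 973/1000
2 1 9683/10000
3 3/2 4659/5000
4 2 9241/10000
s(1.5y) = (1/(4659/5000) − 1)/(3/2) = 682/13977 ≈ 4.8794%

step 1 [0.5y] zero: DF = P = 973/1000 ≈ 0.973000
step 2 [1y] swap r/2=317/19413: DF=(1 − 317/19413·(0.973000))/(1+317/19413) = 9683/10000 ≈ 0.968300
step 3 [1.5y] zero: DF = P = 4659/5000 ≈ 0.931800
step 4 [2y] bond c/2=21/800: DF=(2047553/2000000 − 21/800·(0.973000+0.968300+0.931800))/(1+21/800) = 9241/10000 ≈ 0.924100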